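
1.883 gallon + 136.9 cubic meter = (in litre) 1.369e+05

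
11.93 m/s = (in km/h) 42.95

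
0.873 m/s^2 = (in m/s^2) 0.873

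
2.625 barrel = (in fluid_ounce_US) 1.411e+04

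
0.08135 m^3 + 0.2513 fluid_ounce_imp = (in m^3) 0.08136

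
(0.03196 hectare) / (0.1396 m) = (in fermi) 2.289e+18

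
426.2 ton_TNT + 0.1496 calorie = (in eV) 1.113e+31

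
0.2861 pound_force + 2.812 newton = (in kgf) 0.4165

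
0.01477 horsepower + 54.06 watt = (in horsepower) 0.08727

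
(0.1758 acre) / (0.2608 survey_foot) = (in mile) 5.561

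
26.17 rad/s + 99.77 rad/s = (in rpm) 1203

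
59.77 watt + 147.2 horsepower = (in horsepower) 147.3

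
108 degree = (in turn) 0.3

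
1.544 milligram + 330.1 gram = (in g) 330.1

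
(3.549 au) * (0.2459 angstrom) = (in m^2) 13.06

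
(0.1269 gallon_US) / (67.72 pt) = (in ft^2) 0.2164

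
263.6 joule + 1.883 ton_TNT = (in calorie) 1.883e+09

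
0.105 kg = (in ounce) 3.704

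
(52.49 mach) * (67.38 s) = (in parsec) 3.903e-11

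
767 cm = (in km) 0.00767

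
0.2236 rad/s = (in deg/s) 12.81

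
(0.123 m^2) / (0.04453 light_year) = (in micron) 2.92e-10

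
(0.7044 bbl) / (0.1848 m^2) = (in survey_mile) 0.0003766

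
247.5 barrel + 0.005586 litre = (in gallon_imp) 8656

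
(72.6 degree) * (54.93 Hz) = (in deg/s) 3988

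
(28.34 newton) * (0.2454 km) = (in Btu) 6.592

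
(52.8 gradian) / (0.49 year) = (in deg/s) 3.075e-06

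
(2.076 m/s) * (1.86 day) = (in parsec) 1.081e-11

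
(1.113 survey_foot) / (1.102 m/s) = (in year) 9.762e-09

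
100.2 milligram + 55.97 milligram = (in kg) 0.0001562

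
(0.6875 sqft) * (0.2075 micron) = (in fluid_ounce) 0.0004481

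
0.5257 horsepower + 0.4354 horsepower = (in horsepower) 0.9611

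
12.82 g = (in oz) 0.4522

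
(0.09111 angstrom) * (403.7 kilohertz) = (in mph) 8.228e-06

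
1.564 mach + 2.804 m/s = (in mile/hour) 1198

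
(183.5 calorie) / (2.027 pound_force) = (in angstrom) 8.515e+11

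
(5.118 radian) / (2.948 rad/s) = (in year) 5.505e-08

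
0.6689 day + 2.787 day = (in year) 0.009468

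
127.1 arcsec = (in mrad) 0.6162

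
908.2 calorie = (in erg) 3.8e+10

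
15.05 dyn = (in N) 0.0001505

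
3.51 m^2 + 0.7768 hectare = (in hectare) 0.7772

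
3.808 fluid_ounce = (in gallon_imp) 0.02477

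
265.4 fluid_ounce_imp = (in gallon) 1.992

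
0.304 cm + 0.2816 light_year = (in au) 1.781e+04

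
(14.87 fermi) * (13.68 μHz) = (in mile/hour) 4.55e-19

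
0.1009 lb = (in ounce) 1.614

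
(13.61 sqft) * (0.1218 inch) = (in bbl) 0.0246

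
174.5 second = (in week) 0.0002885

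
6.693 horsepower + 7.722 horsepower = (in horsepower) 14.42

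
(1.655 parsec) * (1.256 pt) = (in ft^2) 2.436e+14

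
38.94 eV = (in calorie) 1.491e-18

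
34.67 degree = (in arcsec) 1.248e+05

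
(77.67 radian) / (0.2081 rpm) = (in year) 0.000113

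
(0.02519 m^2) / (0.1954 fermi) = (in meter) 1.289e+14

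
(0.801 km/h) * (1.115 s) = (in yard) 0.2713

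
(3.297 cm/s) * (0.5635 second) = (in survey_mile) 1.154e-05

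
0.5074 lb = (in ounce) 8.118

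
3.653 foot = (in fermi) 1.113e+15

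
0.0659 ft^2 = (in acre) 1.513e-06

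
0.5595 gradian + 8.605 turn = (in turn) 8.606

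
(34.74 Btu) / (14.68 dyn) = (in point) 7.077e+11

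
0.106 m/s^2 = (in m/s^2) 0.106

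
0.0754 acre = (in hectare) 0.03051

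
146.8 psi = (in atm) 9.989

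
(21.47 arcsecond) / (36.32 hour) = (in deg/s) 4.561e-08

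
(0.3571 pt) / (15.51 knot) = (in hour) 4.386e-09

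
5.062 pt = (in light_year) 1.888e-19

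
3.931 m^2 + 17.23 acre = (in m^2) 6.973e+04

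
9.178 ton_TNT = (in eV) 2.397e+29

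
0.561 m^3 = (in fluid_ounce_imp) 1.974e+04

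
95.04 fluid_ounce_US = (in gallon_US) 0.7425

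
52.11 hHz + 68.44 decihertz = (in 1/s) 5218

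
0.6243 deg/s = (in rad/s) 0.0109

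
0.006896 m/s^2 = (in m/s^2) 0.006896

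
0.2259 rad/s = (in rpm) 2.157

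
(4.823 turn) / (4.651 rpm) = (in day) 0.0007201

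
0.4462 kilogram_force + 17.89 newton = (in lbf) 5.006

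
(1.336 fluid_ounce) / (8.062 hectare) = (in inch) 1.929e-08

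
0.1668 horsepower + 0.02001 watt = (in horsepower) 0.1668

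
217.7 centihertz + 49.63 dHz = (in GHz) 7.14e-09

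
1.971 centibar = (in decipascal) 1.971e+04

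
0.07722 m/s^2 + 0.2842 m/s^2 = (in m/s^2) 0.3614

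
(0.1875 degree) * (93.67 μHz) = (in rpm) 2.927e-06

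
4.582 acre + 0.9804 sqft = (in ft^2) 1.996e+05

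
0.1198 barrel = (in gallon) 5.032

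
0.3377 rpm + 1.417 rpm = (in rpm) 1.755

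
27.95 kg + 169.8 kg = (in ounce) 6975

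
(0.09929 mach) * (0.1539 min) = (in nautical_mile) 0.1686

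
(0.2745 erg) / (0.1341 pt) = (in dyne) 58.02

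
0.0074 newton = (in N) 0.0074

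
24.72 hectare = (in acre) 61.08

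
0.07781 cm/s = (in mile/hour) 0.001741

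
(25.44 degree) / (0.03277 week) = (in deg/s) 0.001284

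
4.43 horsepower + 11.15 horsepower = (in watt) 1.162e+04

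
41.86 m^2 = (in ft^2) 450.6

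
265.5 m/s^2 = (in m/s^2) 265.5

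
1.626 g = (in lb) 0.003585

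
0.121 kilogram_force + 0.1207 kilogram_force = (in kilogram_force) 0.2417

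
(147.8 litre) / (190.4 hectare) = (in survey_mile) 4.823e-11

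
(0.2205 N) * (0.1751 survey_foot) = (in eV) 7.345e+16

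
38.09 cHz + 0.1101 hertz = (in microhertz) 4.91e+05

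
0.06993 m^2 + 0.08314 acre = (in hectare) 0.03365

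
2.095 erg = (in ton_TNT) 5.007e-17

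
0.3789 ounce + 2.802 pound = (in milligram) 1.282e+06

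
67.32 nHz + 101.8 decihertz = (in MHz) 1.018e-05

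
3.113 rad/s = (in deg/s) 178.4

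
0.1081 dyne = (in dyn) 0.1081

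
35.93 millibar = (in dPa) 3.593e+04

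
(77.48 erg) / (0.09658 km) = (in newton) 8.022e-08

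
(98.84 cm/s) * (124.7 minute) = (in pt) 2.096e+07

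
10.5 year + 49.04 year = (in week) 3105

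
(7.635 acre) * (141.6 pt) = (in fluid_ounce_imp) 5.432e+07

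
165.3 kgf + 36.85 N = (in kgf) 169.1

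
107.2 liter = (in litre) 107.2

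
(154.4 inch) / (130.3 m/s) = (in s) 0.0301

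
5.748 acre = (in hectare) 2.326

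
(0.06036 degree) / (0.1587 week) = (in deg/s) 6.289e-07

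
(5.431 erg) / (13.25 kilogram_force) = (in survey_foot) 1.371e-08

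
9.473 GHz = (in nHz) 9.473e+18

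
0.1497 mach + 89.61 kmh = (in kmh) 273.1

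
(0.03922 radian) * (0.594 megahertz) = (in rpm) 2.225e+05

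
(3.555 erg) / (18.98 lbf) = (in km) 4.211e-12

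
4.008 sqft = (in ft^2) 4.008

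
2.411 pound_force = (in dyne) 1.072e+06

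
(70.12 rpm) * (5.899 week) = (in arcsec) 5.404e+12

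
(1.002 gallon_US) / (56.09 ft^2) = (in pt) 2.063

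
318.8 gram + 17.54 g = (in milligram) 3.363e+05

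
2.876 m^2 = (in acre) 0.0007107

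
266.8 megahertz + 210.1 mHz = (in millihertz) 2.668e+11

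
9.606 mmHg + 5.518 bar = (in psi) 80.22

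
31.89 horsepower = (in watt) 2.378e+04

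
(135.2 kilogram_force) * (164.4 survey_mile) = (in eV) 2.189e+27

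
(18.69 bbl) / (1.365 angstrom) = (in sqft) 2.343e+11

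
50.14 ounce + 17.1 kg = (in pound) 40.83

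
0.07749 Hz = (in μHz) 7.749e+04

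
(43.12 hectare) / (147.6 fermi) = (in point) 8.281e+21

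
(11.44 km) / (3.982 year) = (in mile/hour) 0.0002038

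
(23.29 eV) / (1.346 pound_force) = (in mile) 3.873e-22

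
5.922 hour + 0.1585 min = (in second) 2.133e+04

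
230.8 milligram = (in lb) 0.0005088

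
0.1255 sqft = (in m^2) 0.01166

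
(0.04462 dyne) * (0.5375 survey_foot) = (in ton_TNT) 1.747e-17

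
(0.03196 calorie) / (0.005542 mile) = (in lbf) 0.003371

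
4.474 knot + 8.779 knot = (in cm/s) 681.8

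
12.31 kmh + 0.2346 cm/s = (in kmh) 12.32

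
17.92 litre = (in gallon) 4.734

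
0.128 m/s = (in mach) 0.0003759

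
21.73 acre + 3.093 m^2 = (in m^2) 8.794e+04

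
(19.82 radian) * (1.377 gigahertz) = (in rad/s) 2.729e+10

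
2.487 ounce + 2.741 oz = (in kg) 0.1482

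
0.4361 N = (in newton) 0.4361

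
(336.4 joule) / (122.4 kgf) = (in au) 1.873e-12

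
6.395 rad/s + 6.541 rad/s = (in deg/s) 741.2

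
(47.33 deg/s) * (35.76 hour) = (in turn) 1.693e+04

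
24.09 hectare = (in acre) 59.53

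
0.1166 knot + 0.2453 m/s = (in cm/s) 30.53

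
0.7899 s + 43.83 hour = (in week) 0.2609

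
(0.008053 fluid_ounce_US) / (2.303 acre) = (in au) 1.708e-22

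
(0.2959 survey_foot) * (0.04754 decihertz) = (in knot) 0.0008335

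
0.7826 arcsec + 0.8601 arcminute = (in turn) 4.042e-05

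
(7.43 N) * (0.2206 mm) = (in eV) 1.023e+16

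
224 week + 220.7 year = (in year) 225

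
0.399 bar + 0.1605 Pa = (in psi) 5.787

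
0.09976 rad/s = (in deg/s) 5.716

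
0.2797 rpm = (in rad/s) 0.02929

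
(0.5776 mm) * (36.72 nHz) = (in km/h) 7.635e-11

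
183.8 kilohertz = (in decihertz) 1.838e+06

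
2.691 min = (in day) 0.001869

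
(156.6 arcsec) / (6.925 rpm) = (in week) 1.731e-09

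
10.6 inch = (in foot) 0.8833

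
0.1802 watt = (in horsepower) 0.0002417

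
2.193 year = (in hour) 1.921e+04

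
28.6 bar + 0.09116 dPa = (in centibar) 2860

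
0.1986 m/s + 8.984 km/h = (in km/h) 9.699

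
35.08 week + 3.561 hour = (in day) 245.7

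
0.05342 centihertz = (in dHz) 0.005342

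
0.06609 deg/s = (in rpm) 0.01102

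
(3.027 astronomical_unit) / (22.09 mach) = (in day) 696.8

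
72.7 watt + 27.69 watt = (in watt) 100.4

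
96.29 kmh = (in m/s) 26.75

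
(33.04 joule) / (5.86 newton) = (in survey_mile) 0.003503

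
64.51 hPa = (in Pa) 6451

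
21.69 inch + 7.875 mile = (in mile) 7.875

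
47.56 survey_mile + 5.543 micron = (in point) 2.17e+08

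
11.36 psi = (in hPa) 783.2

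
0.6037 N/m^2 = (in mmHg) 0.004528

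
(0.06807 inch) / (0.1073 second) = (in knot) 0.03132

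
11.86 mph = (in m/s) 5.302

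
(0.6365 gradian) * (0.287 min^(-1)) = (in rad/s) 4.782e-05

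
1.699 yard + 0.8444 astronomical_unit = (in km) 1.263e+08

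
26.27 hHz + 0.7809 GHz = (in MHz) 780.9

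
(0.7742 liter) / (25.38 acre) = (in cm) 7.538e-07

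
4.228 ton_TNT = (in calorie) 4.228e+09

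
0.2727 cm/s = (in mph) 0.0061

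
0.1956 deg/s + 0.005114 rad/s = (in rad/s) 0.008528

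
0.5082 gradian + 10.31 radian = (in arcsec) 2.128e+06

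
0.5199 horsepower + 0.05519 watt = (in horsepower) 0.52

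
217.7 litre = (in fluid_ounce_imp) 7662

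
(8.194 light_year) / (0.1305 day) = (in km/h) 2.475e+13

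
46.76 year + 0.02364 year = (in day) 1.708e+04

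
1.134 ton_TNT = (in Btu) 4.497e+06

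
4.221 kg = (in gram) 4221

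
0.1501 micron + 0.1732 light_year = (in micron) 1.639e+21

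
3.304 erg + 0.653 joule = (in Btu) 0.0006189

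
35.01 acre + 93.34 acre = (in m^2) 5.194e+05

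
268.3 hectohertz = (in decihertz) 2.683e+05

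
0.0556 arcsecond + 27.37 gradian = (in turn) 0.06843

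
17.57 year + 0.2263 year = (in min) 9.354e+06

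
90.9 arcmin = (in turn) 0.004208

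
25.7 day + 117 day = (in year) 0.391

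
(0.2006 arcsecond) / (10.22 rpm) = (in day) 1.052e-11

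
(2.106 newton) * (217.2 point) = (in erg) 1.614e+06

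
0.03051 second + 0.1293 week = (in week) 0.1293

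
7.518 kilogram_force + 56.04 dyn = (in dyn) 7.373e+06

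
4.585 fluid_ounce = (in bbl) 0.0008529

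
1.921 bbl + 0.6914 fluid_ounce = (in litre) 305.4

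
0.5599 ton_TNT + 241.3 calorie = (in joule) 2.343e+09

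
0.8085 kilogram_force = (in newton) 7.929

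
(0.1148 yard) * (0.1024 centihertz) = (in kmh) 0.000387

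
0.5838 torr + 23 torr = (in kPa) 3.144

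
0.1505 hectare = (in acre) 0.3719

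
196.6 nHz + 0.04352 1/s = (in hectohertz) 0.0004352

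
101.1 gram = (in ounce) 3.566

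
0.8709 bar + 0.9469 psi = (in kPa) 93.62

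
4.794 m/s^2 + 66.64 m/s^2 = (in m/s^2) 71.43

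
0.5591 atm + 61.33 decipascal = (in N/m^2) 5.666e+04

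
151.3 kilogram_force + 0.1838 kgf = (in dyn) 1.486e+08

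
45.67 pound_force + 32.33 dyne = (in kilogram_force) 20.72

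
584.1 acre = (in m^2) 2.364e+06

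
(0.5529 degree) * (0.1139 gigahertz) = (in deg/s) 6.298e+07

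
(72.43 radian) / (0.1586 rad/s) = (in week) 0.0007551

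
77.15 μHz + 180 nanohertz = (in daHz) 7.733e-06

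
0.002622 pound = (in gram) 1.189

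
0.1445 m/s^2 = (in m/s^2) 0.1445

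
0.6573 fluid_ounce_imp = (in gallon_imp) 0.004108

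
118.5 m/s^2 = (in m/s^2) 118.5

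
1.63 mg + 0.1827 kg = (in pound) 0.4028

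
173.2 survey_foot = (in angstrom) 5.279e+11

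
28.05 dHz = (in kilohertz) 0.002805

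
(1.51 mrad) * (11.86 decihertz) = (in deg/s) 0.1026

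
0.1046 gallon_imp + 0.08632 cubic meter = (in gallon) 22.93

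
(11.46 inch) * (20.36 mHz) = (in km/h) 0.02134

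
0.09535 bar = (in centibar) 9.535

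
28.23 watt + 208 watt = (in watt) 236.2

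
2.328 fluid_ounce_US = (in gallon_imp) 0.01514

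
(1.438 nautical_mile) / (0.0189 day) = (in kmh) 5.871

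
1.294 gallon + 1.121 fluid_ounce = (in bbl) 0.03102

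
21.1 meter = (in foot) 69.23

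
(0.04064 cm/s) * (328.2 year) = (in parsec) 1.363e-10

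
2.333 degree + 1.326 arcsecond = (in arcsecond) 8400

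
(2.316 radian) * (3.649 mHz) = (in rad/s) 0.008451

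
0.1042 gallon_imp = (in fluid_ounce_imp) 16.67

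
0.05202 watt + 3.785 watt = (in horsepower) 0.005146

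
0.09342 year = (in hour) 818.4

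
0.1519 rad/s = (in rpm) 1.451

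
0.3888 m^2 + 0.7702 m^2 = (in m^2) 1.159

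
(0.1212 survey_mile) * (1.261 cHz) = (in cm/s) 246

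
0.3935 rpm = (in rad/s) 0.04121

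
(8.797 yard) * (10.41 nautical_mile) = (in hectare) 15.51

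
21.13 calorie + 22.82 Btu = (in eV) 1.508e+23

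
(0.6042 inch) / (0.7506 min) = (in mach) 1.001e-06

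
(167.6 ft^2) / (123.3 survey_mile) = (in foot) 0.0002574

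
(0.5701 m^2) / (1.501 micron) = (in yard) 4.154e+05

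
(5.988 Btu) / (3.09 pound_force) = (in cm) 4.596e+04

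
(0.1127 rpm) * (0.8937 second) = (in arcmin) 36.26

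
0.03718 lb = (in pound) 0.03718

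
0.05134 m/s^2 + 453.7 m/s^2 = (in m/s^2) 453.8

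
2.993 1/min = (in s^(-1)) 0.04988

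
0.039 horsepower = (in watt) 29.08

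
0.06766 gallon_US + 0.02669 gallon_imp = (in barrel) 0.002374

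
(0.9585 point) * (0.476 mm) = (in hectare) 1.61e-11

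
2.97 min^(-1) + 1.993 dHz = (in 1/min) 14.93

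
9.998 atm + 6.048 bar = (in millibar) 1.618e+04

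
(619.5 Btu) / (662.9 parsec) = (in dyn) 3.195e-09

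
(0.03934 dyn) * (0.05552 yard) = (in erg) 0.1997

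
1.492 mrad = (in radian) 0.001492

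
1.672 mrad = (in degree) 0.0958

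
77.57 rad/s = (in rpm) 740.7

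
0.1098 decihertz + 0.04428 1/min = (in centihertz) 1.172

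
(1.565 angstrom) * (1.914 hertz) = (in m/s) 2.995e-10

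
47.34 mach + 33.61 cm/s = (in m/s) 1.612e+04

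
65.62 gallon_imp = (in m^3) 0.2983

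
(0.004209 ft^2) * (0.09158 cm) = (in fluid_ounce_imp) 0.0126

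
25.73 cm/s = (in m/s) 0.2573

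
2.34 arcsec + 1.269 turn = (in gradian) 507.6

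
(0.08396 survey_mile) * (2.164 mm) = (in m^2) 0.2924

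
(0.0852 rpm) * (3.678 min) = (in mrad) 1969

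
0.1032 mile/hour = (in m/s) 0.04613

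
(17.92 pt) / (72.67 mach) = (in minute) 4.258e-09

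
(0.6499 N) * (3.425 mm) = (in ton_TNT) 5.32e-13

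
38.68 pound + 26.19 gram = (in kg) 17.57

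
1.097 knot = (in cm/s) 56.43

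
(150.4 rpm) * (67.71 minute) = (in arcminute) 2.2e+08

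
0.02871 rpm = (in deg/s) 0.1723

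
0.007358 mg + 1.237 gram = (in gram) 1.237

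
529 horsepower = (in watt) 3.945e+05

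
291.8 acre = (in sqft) 1.271e+07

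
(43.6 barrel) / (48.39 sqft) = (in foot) 5.059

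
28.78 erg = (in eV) 1.796e+13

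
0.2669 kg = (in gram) 266.9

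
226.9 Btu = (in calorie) 5.722e+04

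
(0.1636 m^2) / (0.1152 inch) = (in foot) 183.4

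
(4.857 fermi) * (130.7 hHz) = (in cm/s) 6.348e-09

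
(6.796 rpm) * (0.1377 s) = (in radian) 0.098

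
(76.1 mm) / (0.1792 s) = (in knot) 0.8255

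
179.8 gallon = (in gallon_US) 179.8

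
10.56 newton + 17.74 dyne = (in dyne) 1.056e+06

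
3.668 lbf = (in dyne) 1.632e+06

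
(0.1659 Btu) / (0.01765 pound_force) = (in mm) 2.229e+06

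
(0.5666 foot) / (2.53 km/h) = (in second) 0.2457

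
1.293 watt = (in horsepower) 0.001734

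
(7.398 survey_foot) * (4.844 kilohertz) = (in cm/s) 1.092e+06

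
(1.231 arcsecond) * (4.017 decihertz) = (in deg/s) 0.0001374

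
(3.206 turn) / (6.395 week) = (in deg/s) 0.0002984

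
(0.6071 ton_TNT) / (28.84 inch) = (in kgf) 3.536e+08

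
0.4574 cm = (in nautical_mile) 2.47e-06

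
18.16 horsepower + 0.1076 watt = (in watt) 1.354e+04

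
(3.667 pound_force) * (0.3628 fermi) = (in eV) 3.694e+04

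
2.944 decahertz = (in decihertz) 294.4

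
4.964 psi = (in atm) 0.3378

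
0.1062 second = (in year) 3.368e-09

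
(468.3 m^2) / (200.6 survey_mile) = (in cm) 0.1451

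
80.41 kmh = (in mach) 0.0656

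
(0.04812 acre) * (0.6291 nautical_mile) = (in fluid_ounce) 7.672e+09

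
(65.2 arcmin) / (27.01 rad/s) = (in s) 0.0007022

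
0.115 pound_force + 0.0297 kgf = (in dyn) 8.028e+04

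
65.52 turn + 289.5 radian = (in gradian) 4.464e+04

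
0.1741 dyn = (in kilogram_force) 1.775e-07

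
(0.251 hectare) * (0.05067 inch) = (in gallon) 853.4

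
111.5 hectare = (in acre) 275.5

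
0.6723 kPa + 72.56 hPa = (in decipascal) 7.928e+04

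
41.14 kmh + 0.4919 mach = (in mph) 400.2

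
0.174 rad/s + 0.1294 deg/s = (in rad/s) 0.1763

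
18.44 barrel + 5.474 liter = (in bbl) 18.47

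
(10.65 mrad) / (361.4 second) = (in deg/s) 0.001688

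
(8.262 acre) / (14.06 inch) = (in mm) 9.362e+07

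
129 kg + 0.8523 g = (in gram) 1.29e+05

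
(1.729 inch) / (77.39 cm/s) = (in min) 0.0009458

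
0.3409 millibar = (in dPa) 340.9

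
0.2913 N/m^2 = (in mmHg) 0.002185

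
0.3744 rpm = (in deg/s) 2.246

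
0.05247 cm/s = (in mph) 0.001174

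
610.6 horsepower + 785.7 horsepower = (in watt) 1.041e+06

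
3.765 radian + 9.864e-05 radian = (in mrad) 3765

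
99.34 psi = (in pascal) 6.849e+05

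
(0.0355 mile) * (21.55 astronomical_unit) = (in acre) 4.551e+10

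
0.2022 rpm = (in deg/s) 1.213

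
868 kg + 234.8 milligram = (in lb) 1914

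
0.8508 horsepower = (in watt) 634.4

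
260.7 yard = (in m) 238.4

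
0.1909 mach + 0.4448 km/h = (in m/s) 65.13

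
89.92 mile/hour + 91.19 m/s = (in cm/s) 1.314e+04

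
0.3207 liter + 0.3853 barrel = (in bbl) 0.3873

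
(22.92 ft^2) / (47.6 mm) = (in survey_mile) 0.0278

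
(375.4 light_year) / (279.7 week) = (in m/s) 2.099e+10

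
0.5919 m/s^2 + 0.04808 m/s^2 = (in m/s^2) 0.64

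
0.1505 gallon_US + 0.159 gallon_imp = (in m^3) 0.001293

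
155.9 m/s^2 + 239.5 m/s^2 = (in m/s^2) 395.4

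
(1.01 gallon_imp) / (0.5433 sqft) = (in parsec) 2.948e-18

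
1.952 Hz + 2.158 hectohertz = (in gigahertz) 2.178e-07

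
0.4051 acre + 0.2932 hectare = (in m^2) 4571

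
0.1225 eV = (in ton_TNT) 4.691e-30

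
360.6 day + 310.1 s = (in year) 0.988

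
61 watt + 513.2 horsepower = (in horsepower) 513.3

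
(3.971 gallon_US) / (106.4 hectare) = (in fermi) 1.413e+07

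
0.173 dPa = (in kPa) 1.73e-05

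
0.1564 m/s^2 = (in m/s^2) 0.1564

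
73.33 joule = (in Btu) 0.0695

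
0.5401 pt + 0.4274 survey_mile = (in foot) 2257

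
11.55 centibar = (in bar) 0.1155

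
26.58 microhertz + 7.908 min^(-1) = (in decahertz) 0.01318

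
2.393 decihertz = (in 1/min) 14.36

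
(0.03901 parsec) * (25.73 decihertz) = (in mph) 6.928e+15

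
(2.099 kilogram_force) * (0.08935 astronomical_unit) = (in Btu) 2.608e+08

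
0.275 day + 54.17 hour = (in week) 0.3617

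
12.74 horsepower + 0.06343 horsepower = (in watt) 9548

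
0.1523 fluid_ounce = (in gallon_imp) 0.0009908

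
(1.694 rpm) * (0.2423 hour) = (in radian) 154.7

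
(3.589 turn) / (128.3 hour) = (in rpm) 0.0004662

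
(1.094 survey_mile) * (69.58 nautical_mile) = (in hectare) 2.269e+04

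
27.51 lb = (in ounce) 440.2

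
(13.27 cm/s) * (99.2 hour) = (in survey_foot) 1.555e+05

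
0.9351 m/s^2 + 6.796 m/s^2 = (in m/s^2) 7.731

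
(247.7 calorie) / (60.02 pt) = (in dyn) 4.895e+09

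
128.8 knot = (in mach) 0.1946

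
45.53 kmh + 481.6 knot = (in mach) 0.7648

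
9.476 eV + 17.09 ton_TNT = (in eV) 4.463e+29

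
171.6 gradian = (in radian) 2.695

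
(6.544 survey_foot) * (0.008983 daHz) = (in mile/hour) 0.4008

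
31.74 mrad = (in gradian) 2.021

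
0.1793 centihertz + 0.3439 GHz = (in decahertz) 3.439e+07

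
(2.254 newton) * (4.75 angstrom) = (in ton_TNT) 2.559e-19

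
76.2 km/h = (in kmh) 76.2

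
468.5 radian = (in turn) 74.56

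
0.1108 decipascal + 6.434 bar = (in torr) 4826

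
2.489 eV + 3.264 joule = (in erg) 3.264e+07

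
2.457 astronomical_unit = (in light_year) 3.885e-05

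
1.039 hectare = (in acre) 2.567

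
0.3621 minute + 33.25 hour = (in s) 1.197e+05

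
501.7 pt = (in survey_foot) 0.5807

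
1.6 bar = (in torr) 1200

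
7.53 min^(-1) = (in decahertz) 0.01255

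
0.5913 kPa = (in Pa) 591.3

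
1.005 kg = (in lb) 2.216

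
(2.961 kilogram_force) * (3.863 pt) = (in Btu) 3.751e-05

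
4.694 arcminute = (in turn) 0.0002173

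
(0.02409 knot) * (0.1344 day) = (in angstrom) 1.439e+12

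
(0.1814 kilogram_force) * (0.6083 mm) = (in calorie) 0.0002586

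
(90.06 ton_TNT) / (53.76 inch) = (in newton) 2.76e+11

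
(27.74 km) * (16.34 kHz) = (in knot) 8.811e+08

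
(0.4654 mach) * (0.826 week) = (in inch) 3.117e+09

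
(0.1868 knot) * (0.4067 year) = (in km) 1233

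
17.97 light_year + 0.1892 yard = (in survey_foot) 5.578e+17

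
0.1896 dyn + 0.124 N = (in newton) 0.124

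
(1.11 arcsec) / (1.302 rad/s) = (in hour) 1.148e-09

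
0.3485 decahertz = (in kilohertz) 0.003485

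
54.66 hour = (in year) 0.00624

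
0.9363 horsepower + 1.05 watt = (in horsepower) 0.9377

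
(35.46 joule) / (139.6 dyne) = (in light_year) 2.685e-12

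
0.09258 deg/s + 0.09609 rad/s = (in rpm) 0.933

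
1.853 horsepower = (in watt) 1382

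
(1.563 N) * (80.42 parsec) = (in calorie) 9.27e+17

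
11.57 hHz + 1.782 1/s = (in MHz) 0.001159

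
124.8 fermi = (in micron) 1.248e-07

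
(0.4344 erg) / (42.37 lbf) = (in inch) 9.074e-09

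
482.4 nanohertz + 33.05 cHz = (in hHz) 0.003305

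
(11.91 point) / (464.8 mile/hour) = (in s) 2.022e-05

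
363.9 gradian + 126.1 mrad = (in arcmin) 2.008e+04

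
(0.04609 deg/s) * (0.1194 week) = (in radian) 58.09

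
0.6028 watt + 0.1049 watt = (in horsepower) 0.000949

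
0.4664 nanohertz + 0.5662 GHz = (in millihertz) 5.662e+11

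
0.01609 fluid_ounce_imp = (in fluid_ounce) 0.01546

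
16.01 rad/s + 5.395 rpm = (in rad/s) 16.57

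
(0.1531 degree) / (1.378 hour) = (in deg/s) 3.086e-05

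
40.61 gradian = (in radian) 0.6379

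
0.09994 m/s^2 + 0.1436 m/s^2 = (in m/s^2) 0.2435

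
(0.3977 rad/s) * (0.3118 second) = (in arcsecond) 2.558e+04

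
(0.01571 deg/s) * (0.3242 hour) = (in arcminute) 1100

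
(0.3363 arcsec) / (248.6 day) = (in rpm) 7.249e-13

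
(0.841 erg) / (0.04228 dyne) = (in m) 0.1989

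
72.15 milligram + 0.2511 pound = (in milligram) 1.14e+05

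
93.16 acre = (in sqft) 4.058e+06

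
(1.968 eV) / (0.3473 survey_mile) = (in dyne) 5.641e-17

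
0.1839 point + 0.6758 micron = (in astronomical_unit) 4.382e-16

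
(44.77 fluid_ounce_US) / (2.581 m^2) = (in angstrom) 5.13e+06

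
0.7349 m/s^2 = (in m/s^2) 0.7349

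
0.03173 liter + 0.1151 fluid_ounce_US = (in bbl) 0.000221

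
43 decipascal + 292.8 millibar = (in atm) 0.289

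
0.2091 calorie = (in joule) 0.8749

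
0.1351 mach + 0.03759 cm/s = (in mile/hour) 102.9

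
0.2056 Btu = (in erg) 2.169e+09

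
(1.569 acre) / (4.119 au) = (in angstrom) 103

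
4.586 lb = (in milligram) 2.08e+06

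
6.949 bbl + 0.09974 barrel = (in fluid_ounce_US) 3.789e+04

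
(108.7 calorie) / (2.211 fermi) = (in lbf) 4.624e+16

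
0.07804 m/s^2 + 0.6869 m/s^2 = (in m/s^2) 0.7649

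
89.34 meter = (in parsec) 2.895e-15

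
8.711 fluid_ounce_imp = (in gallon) 0.06538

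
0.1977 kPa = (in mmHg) 1.483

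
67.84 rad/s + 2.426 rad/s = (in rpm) 671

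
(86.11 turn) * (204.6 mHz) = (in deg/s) 6343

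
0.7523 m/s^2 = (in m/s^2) 0.7523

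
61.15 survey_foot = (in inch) 733.8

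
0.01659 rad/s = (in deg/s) 0.9505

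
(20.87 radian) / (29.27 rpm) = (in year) 2.159e-07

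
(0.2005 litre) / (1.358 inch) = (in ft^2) 0.06257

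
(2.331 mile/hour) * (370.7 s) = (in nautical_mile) 0.2086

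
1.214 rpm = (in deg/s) 7.284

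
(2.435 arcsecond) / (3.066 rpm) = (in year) 1.166e-12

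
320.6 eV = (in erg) 5.137e-10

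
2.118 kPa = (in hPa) 21.18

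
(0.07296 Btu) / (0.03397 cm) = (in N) 2.266e+05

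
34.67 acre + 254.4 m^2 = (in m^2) 1.406e+05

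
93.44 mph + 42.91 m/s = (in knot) 164.6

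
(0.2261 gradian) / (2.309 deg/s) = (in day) 1.02e-06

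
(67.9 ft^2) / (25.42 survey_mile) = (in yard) 0.0001686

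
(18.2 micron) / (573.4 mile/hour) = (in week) 1.174e-13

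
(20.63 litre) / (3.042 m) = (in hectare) 6.782e-07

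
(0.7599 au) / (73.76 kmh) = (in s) 5.548e+09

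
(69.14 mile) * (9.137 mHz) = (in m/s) 1017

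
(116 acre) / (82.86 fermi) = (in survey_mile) 3.52e+15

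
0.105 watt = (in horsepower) 0.0001408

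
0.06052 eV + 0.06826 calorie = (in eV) 1.783e+18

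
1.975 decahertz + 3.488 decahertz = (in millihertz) 5.463e+04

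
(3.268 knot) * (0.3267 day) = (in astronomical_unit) 3.172e-07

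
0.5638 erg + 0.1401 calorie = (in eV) 3.659e+18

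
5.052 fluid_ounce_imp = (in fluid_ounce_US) 4.854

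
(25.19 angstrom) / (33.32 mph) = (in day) 1.957e-15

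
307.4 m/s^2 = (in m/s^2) 307.4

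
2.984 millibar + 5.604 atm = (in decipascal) 5.681e+06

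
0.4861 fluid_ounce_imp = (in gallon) 0.003649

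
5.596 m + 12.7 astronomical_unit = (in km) 1.9e+09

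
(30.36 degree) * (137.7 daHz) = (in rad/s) 729.6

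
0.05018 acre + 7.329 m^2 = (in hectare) 0.02104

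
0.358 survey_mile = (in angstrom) 5.761e+12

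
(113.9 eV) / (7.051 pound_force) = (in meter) 5.818e-19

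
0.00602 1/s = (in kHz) 6.02e-06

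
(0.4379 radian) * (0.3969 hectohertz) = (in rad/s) 17.38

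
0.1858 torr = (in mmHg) 0.1858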